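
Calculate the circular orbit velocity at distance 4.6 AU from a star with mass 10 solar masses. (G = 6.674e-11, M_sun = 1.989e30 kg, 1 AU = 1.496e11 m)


v = sqrt(GM/r) = sqrt(6.674e-11 * 1.989e+31 / 6.882e+11) = 43920.3488

43920.3488 m/s


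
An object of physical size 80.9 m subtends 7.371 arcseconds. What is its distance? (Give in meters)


D = size / theta_rad, theta_rad = 7.371 * pi/(180*3600) = 3.574e-05, D = 2.264e+06

2.264e+06 m


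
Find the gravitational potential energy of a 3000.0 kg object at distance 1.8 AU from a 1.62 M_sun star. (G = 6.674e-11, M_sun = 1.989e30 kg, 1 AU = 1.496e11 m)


M = 1.62 * 1.989e30 kg = 3.22218e+30 kg; r = 1.8 AU * 1.496e11 m/AU = 2.6928e+11 m. U = -GM*m/r = -(6.674e-11 * 3.22218e+30 * 3000.0) / 2.6928e+11 = -2.396e+12

-2.396e+12 J


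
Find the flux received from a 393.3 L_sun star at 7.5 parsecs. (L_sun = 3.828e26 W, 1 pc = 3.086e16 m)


F = L / (4*pi*d^2) = 1.506e+29 / (4*pi*(2.314e+17)^2) = 2.237e-07

2.237e-07 W/m^2


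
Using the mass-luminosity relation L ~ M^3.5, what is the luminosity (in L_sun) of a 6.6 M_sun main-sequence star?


L/L_sun = (M/M_sun)^3.5 = 6.6^3.5 = 738.5906

738.5906 L_sun


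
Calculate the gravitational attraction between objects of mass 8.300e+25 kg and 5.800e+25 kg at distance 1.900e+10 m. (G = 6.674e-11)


F = G*m1*m2/r^2 = 6.674e-11 * 8.300e+25 * 5.800e+25 / (1.900e+10)^2 = 6.674e-11 * 4.814e+51 / 3.610e+20 = 8.900e+20

8.900e+20 N


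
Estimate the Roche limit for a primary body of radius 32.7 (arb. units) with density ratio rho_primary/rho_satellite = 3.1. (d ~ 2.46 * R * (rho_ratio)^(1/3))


d_Roche = 2.46 * 32.7 * 3.1^(1/3) = 117.2925

117.2925


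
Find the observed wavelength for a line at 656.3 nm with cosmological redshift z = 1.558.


lam_obs = lam_emit * (1 + z) = 656.3 * (1 + 1.558) = 1678.8154

1678.8154 nm


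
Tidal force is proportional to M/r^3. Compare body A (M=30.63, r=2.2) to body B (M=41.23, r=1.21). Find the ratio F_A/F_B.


Ratio = (M1/r1^3) / (M2/r2^3) = (30.63/2.2^3) / (41.23/1.21^3) = 0.1236

0.1236


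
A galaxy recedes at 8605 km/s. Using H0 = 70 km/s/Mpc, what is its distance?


d = v / H0 = 8605 / 70 = 122.9286

122.9286 Mpc


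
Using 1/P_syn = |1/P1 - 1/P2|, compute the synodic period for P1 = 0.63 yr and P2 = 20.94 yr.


1/P_syn = |1/P1 - 1/P2| = |1/0.63 - 1/20.94| => P_syn = 0.6495

0.6495 years


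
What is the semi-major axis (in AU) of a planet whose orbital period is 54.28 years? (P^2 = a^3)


a = P^(2/3) = 54.28^(2/3) = 14.336

14.336 AU


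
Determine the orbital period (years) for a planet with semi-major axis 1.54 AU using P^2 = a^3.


P = a^(3/2) = 1.54^1.5 = 1.9111

1.9111 years


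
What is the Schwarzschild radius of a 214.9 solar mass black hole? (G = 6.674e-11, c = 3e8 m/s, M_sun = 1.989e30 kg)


M = 214.9 * 1.989e30 kg = 4.274361e+32 kg. rs = 2GM/c^2 = 2 * 6.674e-11 * 4.274361e+32 / (3e8)^2 = 633935.2292

633935.2292 m


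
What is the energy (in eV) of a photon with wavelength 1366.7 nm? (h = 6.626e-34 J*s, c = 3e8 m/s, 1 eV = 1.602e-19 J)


E = hc/lambda = 6.626e-34 * 3e8 / 1.367e-06 = 1.454e-19 J = 0.9079 eV

0.9079 eV


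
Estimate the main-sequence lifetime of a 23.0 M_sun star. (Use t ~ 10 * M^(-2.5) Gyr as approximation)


t = 10 * M^(-2.5) = 10 * 23.0^(-2.5) = 0.0039

0.0039 Gyr


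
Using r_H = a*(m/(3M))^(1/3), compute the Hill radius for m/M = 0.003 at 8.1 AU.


r_H = a * (m/3M)^(1/3) = 8.1 * (0.003/3)^(1/3) = 0.81

0.81 AU


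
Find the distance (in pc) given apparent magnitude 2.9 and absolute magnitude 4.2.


d = 10^((m - M + 5)/5) = 10^((2.9 - 4.2 + 5)/5) = 5.4954

5.4954 pc


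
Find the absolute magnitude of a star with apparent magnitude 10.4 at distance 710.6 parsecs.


M = m - 5*log10(d) + 5 = 10.4 - 5*log10(710.6) + 5 = 1.1419

1.1419


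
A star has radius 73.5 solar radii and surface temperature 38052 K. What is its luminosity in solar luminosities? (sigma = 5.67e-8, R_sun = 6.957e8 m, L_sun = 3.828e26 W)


R = 73.5 * 6.957e8 m = 5.113395e+10 m. L = 4*pi*R^2*sigma*T^4 = 4*pi*(5.113395e+10)^2 * 5.67e-8 * 38052^4 = 3.905903957e+33 W. L/L_sun = 3.905903957e+33 / 3.828e26 = 1.020e+07

1.020e+07 L_sun


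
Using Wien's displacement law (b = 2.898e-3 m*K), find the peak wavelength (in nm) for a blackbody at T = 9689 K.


lam_max = b / T = 2.898e-3 / 9689 = 2.991e-07 m = 299.1021 nm

299.1021 nm


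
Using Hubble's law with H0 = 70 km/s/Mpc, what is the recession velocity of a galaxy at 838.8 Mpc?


v = H0 * d = 70 * 838.8 = 58716.0

58716.0 km/s


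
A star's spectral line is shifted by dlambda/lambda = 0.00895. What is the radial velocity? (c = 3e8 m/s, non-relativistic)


v = (dlambda/lambda) * c = 0.00895 * 3e8 = 2.685e+06

2.685e+06 m/s


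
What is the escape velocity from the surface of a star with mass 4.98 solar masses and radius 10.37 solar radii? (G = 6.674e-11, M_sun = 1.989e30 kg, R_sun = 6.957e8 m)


M = 4.98 * 1.989e30 kg = 9.90522e+30 kg; R = 10.37 * 6.957e8 m = 7.214409e+09 m. v_esc = sqrt(2GM/R) = sqrt(2 * 6.674e-11 * 9.90522e+30 / 7.214409e+09) = 428094.6319

428094.6319 m/s


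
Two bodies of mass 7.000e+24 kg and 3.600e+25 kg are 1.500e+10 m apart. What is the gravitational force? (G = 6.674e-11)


F = G*m1*m2/r^2 = 6.674e-11 * 7.000e+24 * 3.600e+25 / (1.500e+10)^2 = 6.674e-11 * 2.520e+50 / 2.250e+20 = 7.475e+19

7.475e+19 N


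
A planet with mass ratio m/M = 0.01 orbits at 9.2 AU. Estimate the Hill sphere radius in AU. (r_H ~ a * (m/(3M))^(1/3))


r_H = a * (m/3M)^(1/3) = 9.2 * (0.01/3)^(1/3) = 1.3743

1.3743 AU


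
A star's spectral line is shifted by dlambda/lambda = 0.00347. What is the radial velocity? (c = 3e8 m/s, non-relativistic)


v = (dlambda/lambda) * c = 0.00347 * 3e8 = 1.041e+06

1.041e+06 m/s


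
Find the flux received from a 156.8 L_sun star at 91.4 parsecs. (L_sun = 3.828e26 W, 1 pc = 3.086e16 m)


F = L / (4*pi*d^2) = 6.002e+28 / (4*pi*(2.821e+18)^2) = 6.004e-10

6.004e-10 W/m^2


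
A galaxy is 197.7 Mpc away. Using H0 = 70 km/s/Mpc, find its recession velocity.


v = H0 * d = 70 * 197.7 = 13839.0

13839.0 km/s


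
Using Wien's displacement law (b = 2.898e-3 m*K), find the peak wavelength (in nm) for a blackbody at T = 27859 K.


lam_max = b / T = 2.898e-3 / 27859 = 1.040e-07 m = 104.0238 nm

104.0238 nm


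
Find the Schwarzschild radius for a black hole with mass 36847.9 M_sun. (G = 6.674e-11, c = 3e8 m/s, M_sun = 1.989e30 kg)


M = 36847.9 * 1.989e30 kg = 7.32904731e+34 kg. rs = 2GM/c^2 = 2 * 6.674e-11 * 7.32904731e+34 / (3e8)^2 = 1.087e+08

1.087e+08 m


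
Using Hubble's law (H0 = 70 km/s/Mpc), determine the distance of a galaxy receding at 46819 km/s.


d = v / H0 = 46819 / 70 = 668.8429

668.8429 Mpc


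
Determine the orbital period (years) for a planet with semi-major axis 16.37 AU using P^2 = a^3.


P = a^(3/2) = 16.37^1.5 = 66.2328

66.2328 years


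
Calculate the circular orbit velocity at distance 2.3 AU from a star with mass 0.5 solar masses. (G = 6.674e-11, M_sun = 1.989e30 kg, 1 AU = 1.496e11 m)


v = sqrt(GM/r) = sqrt(6.674e-11 * 9.945e+29 / 3.441e+11) = 13888.8338

13888.8338 m/s


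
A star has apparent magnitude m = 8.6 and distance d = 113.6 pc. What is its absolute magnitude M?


M = m - 5*log10(d) + 5 = 8.6 - 5*log10(113.6) + 5 = 3.3231

3.3231


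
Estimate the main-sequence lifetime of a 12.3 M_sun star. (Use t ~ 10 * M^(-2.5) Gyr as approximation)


t = 10 * M^(-2.5) = 10 * 12.3^(-2.5) = 0.0188

0.0188 Gyr


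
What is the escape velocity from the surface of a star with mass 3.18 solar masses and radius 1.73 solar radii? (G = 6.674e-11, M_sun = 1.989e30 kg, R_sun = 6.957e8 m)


M = 3.18 * 1.989e30 kg = 6.32502e+30 kg; R = 1.73 * 6.957e8 m = 1.203561e+09 m. v_esc = sqrt(2GM/R) = sqrt(2 * 6.674e-11 * 6.32502e+30 / 1.203561e+09) = 837538.9194

837538.9194 m/s


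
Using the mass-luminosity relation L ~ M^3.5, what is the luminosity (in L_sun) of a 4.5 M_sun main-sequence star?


L/L_sun = (M/M_sun)^3.5 = 4.5^3.5 = 193.3053

193.3053 L_sun


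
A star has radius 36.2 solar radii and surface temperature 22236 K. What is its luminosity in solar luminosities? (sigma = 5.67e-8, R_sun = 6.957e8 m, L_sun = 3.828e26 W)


R = 36.2 * 6.957e8 m = 2.518434e+10 m. L = 4*pi*R^2*sigma*T^4 = 4*pi*(2.518434e+10)^2 * 5.67e-8 * 22236^4 = 1.104792538e+32 W. L/L_sun = 1.104792538e+32 / 3.828e26 = 288608.2909

288608.2909 L_sun


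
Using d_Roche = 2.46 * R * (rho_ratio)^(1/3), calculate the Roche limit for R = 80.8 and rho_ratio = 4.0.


d_Roche = 2.46 * 80.8 * 4.0^(1/3) = 315.5245

315.5245


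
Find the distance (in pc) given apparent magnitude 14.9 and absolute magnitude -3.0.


d = 10^((m - M + 5)/5) = 10^((14.9 - -3.0 + 5)/5) = 38018.9396

38018.9396 pc


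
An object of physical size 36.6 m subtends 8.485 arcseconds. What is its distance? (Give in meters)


D = size / theta_rad, theta_rad = 8.485 * pi/(180*3600) = 4.114e-05, D = 889722.0871

889722.0871 m


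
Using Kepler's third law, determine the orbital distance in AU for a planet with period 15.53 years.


a = P^(2/3) = 15.53^(2/3) = 6.2246

6.2246 AU


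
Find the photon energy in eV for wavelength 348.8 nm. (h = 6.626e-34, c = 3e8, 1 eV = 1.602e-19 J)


E = hc/lambda = 6.626e-34 * 3e8 / 3.488e-07 = 5.699e-19 J = 3.5574 eV

3.5574 eV


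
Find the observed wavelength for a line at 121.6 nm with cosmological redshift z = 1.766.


lam_obs = lam_emit * (1 + z) = 121.6 * (1 + 1.766) = 336.3456

336.3456 nm


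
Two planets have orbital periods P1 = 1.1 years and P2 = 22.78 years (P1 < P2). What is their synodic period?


1/P_syn = |1/P1 - 1/P2| = |1/1.1 - 1/22.78| => P_syn = 1.1558

1.1558 years


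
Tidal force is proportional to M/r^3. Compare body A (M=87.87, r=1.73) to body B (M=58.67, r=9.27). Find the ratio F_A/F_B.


Ratio = (M1/r1^3) / (M2/r2^3) = (87.87/1.73^3) / (58.67/9.27^3) = 230.4228

230.4228


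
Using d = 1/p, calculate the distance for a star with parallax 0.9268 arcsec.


d = 1/p = 1/0.9268 = 1.079

1.079 pc


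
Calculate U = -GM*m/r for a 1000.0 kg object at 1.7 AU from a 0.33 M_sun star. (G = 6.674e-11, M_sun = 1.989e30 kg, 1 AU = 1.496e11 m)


M = 0.33 * 1.989e30 kg = 6.5637e+29 kg; r = 1.7 AU * 1.496e11 m/AU = 2.5432e+11 m. U = -GM*m/r = -(6.674e-11 * 6.5637e+29 * 1000.0) / 2.5432e+11 = -1.722e+11

-1.722e+11 J


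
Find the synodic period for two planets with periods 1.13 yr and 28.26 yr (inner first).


1/P_syn = |1/P1 - 1/P2| = |1/1.13 - 1/28.26| => P_syn = 1.1771

1.1771 years


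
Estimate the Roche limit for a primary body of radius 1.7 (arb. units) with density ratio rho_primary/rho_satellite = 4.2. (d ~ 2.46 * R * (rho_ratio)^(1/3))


d_Roche = 2.46 * 1.7 * 4.2^(1/3) = 6.7474

6.7474


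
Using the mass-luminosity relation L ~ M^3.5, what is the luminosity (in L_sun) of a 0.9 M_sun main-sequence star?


L/L_sun = (M/M_sun)^3.5 = 0.9^3.5 = 0.6916

0.6916 L_sun


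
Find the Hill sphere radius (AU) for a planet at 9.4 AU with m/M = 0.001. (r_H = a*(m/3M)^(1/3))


r_H = a * (m/3M)^(1/3) = 9.4 * (0.001/3)^(1/3) = 0.6518

0.6518 AU


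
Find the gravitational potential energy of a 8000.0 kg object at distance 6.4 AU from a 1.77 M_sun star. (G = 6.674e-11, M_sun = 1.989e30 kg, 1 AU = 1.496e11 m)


M = 1.77 * 1.989e30 kg = 3.52053e+30 kg; r = 6.4 AU * 1.496e11 m/AU = 9.5744e+11 m. U = -GM*m/r = -(6.674e-11 * 3.52053e+30 * 8000.0) / 9.5744e+11 = -1.963e+12

-1.963e+12 J


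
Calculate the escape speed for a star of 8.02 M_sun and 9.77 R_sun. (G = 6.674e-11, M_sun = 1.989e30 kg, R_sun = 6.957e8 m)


M = 8.02 * 1.989e30 kg = 1.595178e+31 kg; R = 9.77 * 6.957e8 m = 6.796989e+09 m. v_esc = sqrt(2GM/R) = sqrt(2 * 6.674e-11 * 1.595178e+31 / 6.796989e+09) = 559698.8198

559698.8198 m/s


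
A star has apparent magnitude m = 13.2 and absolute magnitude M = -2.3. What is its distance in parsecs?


d = 10^((m - M + 5)/5) = 10^((13.2 - -2.3 + 5)/5) = 12589.2541

12589.2541 pc


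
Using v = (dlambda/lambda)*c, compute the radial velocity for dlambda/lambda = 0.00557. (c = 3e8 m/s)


v = (dlambda/lambda) * c = 0.00557 * 3e8 = 1.671e+06

1.671e+06 m/s


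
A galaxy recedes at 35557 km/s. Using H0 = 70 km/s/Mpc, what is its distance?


d = v / H0 = 35557 / 70 = 507.9571

507.9571 Mpc


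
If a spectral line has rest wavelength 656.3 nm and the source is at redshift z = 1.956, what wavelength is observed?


lam_obs = lam_emit * (1 + z) = 656.3 * (1 + 1.956) = 1940.0228

1940.0228 nm


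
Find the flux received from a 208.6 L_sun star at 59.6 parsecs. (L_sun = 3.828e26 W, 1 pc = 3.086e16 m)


F = L / (4*pi*d^2) = 7.985e+28 / (4*pi*(1.839e+18)^2) = 1.878e-09

1.878e-09 W/m^2


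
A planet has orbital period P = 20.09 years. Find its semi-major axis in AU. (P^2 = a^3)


a = P^(2/3) = 20.09^(2/3) = 7.3902

7.3902 AU


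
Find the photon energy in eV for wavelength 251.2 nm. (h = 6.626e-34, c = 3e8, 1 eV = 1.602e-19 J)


E = hc/lambda = 6.626e-34 * 3e8 / 2.512e-07 = 7.913e-19 J = 4.9396 eV

4.9396 eV


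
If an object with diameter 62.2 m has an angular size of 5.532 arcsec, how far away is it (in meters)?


D = size / theta_rad, theta_rad = 5.532 * pi/(180*3600) = 2.682e-05, D = 2.319e+06

2.319e+06 m


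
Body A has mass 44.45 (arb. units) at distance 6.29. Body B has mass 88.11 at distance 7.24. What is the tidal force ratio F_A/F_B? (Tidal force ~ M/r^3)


Ratio = (M1/r1^3) / (M2/r2^3) = (44.45/6.29^3) / (88.11/7.24^3) = 0.7693

0.7693


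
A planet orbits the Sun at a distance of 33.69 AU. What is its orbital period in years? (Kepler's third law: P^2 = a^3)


P = a^(3/2) = 33.69^1.5 = 195.5472

195.5472 years


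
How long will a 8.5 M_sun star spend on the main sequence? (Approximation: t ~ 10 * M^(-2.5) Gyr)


t = 10 * M^(-2.5) = 10 * 8.5^(-2.5) = 0.0475

0.0475 Gyr


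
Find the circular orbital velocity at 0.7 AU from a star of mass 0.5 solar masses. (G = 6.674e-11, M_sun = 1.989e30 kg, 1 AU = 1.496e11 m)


v = sqrt(GM/r) = sqrt(6.674e-11 * 9.945e+29 / 1.047e+11) = 25175.6492

25175.6492 m/s


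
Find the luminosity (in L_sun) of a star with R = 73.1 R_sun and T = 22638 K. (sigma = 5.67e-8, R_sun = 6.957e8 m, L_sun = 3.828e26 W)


R = 73.1 * 6.957e8 m = 5.085567e+10 m. L = 4*pi*R^2*sigma*T^4 = 4*pi*(5.085567e+10)^2 * 5.67e-8 * 22638^4 = 4.839760892e+32 W. L/L_sun = 4.839760892e+32 / 3.828e26 = 1.264e+06

1.264e+06 L_sun


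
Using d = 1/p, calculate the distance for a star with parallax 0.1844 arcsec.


d = 1/p = 1/0.1844 = 5.423

5.423 pc


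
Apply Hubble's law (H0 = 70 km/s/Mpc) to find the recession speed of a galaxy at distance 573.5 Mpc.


v = H0 * d = 70 * 573.5 = 40145.0

40145.0 km/s


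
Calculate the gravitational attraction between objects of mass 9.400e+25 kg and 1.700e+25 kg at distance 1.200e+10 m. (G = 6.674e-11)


F = G*m1*m2/r^2 = 6.674e-11 * 9.400e+25 * 1.700e+25 / (1.200e+10)^2 = 6.674e-11 * 1.598e+51 / 1.440e+20 = 7.406e+20

7.406e+20 N


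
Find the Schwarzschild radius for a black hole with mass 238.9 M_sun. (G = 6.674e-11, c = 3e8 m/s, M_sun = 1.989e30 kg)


M = 238.9 * 1.989e30 kg = 4.751721e+32 kg. rs = 2GM/c^2 = 2 * 6.674e-11 * 4.751721e+32 / (3e8)^2 = 704733.0212

704733.0212 m


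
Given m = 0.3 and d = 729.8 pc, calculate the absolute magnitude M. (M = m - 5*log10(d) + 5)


M = m - 5*log10(d) + 5 = 0.3 - 5*log10(729.8) + 5 = -9.016

-9.016


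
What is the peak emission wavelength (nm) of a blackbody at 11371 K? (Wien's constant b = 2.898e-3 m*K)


lam_max = b / T = 2.898e-3 / 11371 = 2.549e-07 m = 254.8589 nm

254.8589 nm


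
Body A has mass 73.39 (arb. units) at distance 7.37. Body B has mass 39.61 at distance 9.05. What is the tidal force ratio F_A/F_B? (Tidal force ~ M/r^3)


Ratio = (M1/r1^3) / (M2/r2^3) = (73.39/7.37^3) / (39.61/9.05^3) = 3.4306

3.4306


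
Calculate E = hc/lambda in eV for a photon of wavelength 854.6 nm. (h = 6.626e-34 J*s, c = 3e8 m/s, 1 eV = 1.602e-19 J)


E = hc/lambda = 6.626e-34 * 3e8 / 8.546e-07 = 2.326e-19 J = 1.4519 eV

1.4519 eV


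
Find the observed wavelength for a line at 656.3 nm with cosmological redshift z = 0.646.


lam_obs = lam_emit * (1 + z) = 656.3 * (1 + 0.646) = 1080.2698

1080.2698 nm


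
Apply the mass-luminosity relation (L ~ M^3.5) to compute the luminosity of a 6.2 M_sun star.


L/L_sun = (M/M_sun)^3.5 = 6.2^3.5 = 593.4319

593.4319 L_sun


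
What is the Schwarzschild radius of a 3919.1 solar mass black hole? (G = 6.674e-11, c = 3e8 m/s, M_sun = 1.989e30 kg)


M = 3919.1 * 1.989e30 kg = 7.7950899e+33 kg. rs = 2GM/c^2 = 2 * 6.674e-11 * 7.7950899e+33 / (3e8)^2 = 1.156e+07

1.156e+07 m


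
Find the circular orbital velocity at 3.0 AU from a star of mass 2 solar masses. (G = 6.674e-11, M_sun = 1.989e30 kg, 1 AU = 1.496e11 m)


v = sqrt(GM/r) = sqrt(6.674e-11 * 3.978e+30 / 4.488e+11) = 24321.9878

24321.9878 m/s


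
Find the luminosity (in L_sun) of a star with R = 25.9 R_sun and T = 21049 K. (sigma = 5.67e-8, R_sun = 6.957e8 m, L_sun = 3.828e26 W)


R = 25.9 * 6.957e8 m = 1.801863e+10 m. L = 4*pi*R^2*sigma*T^4 = 4*pi*(1.801863e+10)^2 * 5.67e-8 * 21049^4 = 4.541113223e+31 W. L/L_sun = 4.541113223e+31 / 3.828e26 = 118628.8721

118628.8721 L_sun


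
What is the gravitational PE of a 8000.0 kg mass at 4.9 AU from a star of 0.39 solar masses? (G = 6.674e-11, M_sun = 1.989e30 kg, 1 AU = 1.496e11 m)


M = 0.39 * 1.989e30 kg = 7.7571e+29 kg; r = 4.9 AU * 1.496e11 m/AU = 7.3304e+11 m. U = -GM*m/r = -(6.674e-11 * 7.7571e+29 * 8000.0) / 7.3304e+11 = -5.650e+11

-5.650e+11 J


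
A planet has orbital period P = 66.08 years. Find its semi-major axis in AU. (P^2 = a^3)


a = P^(2/3) = 66.08^(2/3) = 16.3448

16.3448 AU


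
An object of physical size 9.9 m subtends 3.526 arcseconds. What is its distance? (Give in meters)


D = size / theta_rad, theta_rad = 3.526 * pi/(180*3600) = 1.709e-05, D = 579132.6097

579132.6097 m


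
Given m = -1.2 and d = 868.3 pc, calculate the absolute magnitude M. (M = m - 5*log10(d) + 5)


M = m - 5*log10(d) + 5 = -1.2 - 5*log10(868.3) + 5 = -10.8933

-10.8933


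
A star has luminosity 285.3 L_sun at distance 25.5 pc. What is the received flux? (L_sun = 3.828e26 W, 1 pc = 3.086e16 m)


F = L / (4*pi*d^2) = 1.092e+29 / (4*pi*(7.869e+17)^2) = 1.403e-08

1.403e-08 W/m^2


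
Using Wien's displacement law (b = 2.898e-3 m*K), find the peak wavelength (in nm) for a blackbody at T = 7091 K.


lam_max = b / T = 2.898e-3 / 7091 = 4.087e-07 m = 408.6871 nm

408.6871 nm


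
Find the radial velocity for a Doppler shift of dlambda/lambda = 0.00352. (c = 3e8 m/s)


v = (dlambda/lambda) * c = 0.00352 * 3e8 = 1.056e+06

1.056e+06 m/s


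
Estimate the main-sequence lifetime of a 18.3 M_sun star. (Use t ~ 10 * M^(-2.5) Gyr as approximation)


t = 10 * M^(-2.5) = 10 * 18.3^(-2.5) = 0.007

0.007 Gyr


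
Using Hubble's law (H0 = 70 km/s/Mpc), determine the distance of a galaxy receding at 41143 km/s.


d = v / H0 = 41143 / 70 = 587.7571

587.7571 Mpc


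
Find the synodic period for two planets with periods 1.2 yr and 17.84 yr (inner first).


1/P_syn = |1/P1 - 1/P2| = |1/1.2 - 1/17.84| => P_syn = 1.2865

1.2865 years


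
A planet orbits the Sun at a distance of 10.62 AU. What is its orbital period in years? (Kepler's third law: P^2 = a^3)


P = a^(3/2) = 10.62^1.5 = 34.6088

34.6088 years


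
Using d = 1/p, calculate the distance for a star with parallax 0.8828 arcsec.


d = 1/p = 1/0.8828 = 1.1328

1.1328 pc


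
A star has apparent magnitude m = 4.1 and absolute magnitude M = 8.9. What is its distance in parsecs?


d = 10^((m - M + 5)/5) = 10^((4.1 - 8.9 + 5)/5) = 1.0965

1.0965 pc


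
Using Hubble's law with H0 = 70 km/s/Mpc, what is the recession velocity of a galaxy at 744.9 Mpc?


v = H0 * d = 70 * 744.9 = 52143.0

52143.0 km/s


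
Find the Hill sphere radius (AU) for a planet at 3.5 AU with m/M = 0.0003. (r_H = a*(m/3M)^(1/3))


r_H = a * (m/3M)^(1/3) = 3.5 * (0.0003/3)^(1/3) = 0.1625

0.1625 AU


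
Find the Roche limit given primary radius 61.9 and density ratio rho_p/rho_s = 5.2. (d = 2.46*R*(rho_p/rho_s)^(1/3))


d_Roche = 2.46 * 61.9 * 5.2^(1/3) = 263.8114

263.8114


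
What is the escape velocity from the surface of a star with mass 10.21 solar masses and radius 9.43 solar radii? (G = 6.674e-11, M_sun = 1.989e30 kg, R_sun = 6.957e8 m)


M = 10.21 * 1.989e30 kg = 2.030769e+31 kg; R = 9.43 * 6.957e8 m = 6.560451e+09 m. v_esc = sqrt(2GM/R) = sqrt(2 * 6.674e-11 * 2.030769e+31 / 6.560451e+09) = 642793.5549

642793.5549 m/s


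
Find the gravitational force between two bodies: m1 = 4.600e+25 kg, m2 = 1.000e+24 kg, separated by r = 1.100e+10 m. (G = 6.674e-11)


F = G*m1*m2/r^2 = 6.674e-11 * 4.600e+25 * 1.000e+24 / (1.100e+10)^2 = 6.674e-11 * 4.600e+49 / 1.210e+20 = 2.537e+19

2.537e+19 N


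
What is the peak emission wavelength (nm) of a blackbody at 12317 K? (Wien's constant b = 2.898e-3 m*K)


lam_max = b / T = 2.898e-3 / 12317 = 2.353e-07 m = 235.2846 nm

235.2846 nm


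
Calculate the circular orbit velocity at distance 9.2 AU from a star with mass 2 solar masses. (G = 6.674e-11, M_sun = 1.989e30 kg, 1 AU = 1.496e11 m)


v = sqrt(GM/r) = sqrt(6.674e-11 * 3.978e+30 / 1.376e+12) = 13888.8338

13888.8338 m/s


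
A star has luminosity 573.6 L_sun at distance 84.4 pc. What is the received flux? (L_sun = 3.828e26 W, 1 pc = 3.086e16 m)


F = L / (4*pi*d^2) = 2.196e+29 / (4*pi*(2.605e+18)^2) = 2.576e-09

2.576e-09 W/m^2


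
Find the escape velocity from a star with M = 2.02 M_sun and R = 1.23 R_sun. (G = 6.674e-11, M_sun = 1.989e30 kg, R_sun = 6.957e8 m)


M = 2.02 * 1.989e30 kg = 4.01778e+30 kg; R = 1.23 * 6.957e8 m = 8.55711e+08 m. v_esc = sqrt(2GM/R) = sqrt(2 * 6.674e-11 * 4.01778e+30 / 8.55711e+08) = 791658.0238

791658.0238 m/s


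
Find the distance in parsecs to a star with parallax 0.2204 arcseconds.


d = 1/p = 1/0.2204 = 4.5372

4.5372 pc


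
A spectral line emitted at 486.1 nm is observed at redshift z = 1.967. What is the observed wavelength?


lam_obs = lam_emit * (1 + z) = 486.1 * (1 + 1.967) = 1442.2587

1442.2587 nm


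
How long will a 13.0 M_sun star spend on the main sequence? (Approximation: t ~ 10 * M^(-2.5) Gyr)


t = 10 * M^(-2.5) = 10 * 13.0^(-2.5) = 0.0164

0.0164 Gyr


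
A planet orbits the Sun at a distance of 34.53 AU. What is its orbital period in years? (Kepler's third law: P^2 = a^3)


P = a^(3/2) = 34.53^1.5 = 202.906

202.906 years


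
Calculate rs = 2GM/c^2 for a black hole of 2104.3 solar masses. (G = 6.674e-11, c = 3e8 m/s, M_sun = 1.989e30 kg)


M = 2104.3 * 1.989e30 kg = 4.1854527e+33 kg. rs = 2GM/c^2 = 2 * 6.674e-11 * 4.1854527e+33 / (3e8)^2 = 6.207e+06

6.207e+06 m


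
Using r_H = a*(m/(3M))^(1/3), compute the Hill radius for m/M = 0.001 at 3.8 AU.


r_H = a * (m/3M)^(1/3) = 3.8 * (0.001/3)^(1/3) = 0.2635

0.2635 AU


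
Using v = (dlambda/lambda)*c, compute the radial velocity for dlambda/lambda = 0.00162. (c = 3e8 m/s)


v = (dlambda/lambda) * c = 0.00162 * 3e8 = 486000.0

486000.0 m/s


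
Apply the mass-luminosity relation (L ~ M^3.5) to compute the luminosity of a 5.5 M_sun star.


L/L_sun = (M/M_sun)^3.5 = 5.5^3.5 = 390.184

390.184 L_sun


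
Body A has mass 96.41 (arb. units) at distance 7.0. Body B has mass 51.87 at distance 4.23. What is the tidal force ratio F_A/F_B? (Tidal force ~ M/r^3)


Ratio = (M1/r1^3) / (M2/r2^3) = (96.41/7.0^3) / (51.87/4.23^3) = 0.4101

0.4101


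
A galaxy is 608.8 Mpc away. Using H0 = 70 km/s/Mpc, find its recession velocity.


v = H0 * d = 70 * 608.8 = 42616.0

42616.0 km/s


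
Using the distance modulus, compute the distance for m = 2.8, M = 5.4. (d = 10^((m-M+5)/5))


d = 10^((m - M + 5)/5) = 10^((2.8 - 5.4 + 5)/5) = 3.02

3.02 pc


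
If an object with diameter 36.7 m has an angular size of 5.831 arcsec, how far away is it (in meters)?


D = size / theta_rad, theta_rad = 5.831 * pi/(180*3600) = 2.827e-05, D = 1.298e+06

1.298e+06 m


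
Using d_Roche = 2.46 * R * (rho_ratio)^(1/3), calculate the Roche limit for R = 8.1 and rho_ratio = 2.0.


d_Roche = 2.46 * 8.1 * 2.0^(1/3) = 25.1052

25.1052


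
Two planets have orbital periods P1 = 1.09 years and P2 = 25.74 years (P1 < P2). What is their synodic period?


1/P_syn = |1/P1 - 1/P2| = |1/1.09 - 1/25.74| => P_syn = 1.1382

1.1382 years


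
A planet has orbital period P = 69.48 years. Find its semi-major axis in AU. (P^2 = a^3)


a = P^(2/3) = 69.48^(2/3) = 16.9008

16.9008 AU


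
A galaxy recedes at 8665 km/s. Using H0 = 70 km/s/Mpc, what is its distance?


d = v / H0 = 8665 / 70 = 123.7857

123.7857 Mpc


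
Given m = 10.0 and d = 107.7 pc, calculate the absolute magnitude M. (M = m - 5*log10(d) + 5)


M = m - 5*log10(d) + 5 = 10.0 - 5*log10(107.7) + 5 = 4.8389

4.8389


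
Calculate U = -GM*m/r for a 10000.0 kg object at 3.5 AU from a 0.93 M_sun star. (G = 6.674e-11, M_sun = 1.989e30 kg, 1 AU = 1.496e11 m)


M = 0.93 * 1.989e30 kg = 1.84977e+30 kg; r = 3.5 AU * 1.496e11 m/AU = 5.236e+11 m. U = -GM*m/r = -(6.674e-11 * 1.84977e+30 * 10000.0) / 5.236e+11 = -2.358e+12

-2.358e+12 J


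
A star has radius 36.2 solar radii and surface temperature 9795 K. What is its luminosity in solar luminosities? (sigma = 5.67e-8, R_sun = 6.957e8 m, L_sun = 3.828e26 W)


R = 36.2 * 6.957e8 m = 2.518434e+10 m. L = 4*pi*R^2*sigma*T^4 = 4*pi*(2.518434e+10)^2 * 5.67e-8 * 9795^4 = 4.159794075e+30 W. L/L_sun = 4.159794075e+30 / 3.828e26 = 10866.7557

10866.7557 L_sun


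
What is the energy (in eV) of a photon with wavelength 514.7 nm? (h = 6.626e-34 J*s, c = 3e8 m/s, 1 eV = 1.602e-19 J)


E = hc/lambda = 6.626e-34 * 3e8 / 5.147e-07 = 3.862e-19 J = 2.4108 eV

2.4108 eV


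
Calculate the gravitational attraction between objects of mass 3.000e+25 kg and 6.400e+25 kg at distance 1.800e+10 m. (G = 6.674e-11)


F = G*m1*m2/r^2 = 6.674e-11 * 3.000e+25 * 6.400e+25 / (1.800e+10)^2 = 6.674e-11 * 1.920e+51 / 3.240e+20 = 3.955e+20

3.955e+20 N


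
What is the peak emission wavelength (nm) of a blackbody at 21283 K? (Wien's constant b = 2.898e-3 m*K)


lam_max = b / T = 2.898e-3 / 21283 = 1.362e-07 m = 136.165 nm

136.165 nm


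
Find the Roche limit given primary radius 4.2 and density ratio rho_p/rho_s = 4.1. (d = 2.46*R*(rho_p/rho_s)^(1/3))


d_Roche = 2.46 * 4.2 * 4.1^(1/3) = 16.5366

16.5366


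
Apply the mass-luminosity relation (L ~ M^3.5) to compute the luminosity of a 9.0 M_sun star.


L/L_sun = (M/M_sun)^3.5 = 9.0^3.5 = 2187.0

2187.0 L_sun


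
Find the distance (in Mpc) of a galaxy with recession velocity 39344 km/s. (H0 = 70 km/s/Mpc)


d = v / H0 = 39344 / 70 = 562.0571

562.0571 Mpc


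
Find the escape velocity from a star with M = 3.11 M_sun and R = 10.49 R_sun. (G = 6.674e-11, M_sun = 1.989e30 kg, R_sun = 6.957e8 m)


M = 3.11 * 1.989e30 kg = 6.18579e+30 kg; R = 10.49 * 6.957e8 m = 7.297893e+09 m. v_esc = sqrt(2GM/R) = sqrt(2 * 6.674e-11 * 6.18579e+30 / 7.297893e+09) = 336362.0102

336362.0102 m/s


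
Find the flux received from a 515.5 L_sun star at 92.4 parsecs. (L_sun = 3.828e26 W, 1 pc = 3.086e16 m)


F = L / (4*pi*d^2) = 1.973e+29 / (4*pi*(2.851e+18)^2) = 1.931e-09

1.931e-09 W/m^2


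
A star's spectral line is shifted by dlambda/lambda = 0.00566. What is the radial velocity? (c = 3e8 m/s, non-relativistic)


v = (dlambda/lambda) * c = 0.00566 * 3e8 = 1.698e+06

1.698e+06 m/s


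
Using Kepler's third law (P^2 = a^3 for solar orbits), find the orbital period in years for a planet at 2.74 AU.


P = a^(3/2) = 2.74^1.5 = 4.5355

4.5355 years


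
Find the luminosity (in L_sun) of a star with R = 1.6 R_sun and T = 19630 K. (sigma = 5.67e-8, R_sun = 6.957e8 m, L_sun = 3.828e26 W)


R = 1.6 * 6.957e8 m = 1.11312e+09 m. L = 4*pi*R^2*sigma*T^4 = 4*pi*(1.11312e+09)^2 * 5.67e-8 * 19630^4 = 1.310865378e+29 W. L/L_sun = 1.310865378e+29 / 3.828e26 = 342.4413

342.4413 L_sun


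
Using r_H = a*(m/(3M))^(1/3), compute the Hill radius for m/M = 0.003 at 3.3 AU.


r_H = a * (m/3M)^(1/3) = 3.3 * (0.003/3)^(1/3) = 0.33

0.33 AU


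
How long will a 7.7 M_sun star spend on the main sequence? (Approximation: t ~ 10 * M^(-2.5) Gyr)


t = 10 * M^(-2.5) = 10 * 7.7^(-2.5) = 0.0608

0.0608 Gyr


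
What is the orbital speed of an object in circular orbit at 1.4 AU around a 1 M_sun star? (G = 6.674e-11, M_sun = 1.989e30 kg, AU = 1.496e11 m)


v = sqrt(GM/r) = sqrt(6.674e-11 * 1.989e+30 / 2.094e+11) = 25175.6492

25175.6492 m/s


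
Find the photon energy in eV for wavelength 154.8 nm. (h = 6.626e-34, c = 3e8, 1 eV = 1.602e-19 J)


E = hc/lambda = 6.626e-34 * 3e8 / 1.548e-07 = 1.284e-18 J = 8.0157 eV

8.0157 eV


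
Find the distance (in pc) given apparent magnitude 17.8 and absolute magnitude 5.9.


d = 10^((m - M + 5)/5) = 10^((17.8 - 5.9 + 5)/5) = 2398.8329

2398.8329 pc


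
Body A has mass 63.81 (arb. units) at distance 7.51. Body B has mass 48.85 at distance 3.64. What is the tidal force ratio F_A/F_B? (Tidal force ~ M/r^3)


Ratio = (M1/r1^3) / (M2/r2^3) = (63.81/7.51^3) / (48.85/3.64^3) = 0.1487

0.1487


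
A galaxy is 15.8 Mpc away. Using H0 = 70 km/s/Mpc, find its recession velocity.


v = H0 * d = 70 * 15.8 = 1106.0

1106.0 km/s


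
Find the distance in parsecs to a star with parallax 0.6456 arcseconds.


d = 1/p = 1/0.6456 = 1.5489

1.5489 pc


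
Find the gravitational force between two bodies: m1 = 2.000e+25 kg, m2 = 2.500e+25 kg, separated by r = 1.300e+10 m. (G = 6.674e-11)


F = G*m1*m2/r^2 = 6.674e-11 * 2.000e+25 * 2.500e+25 / (1.300e+10)^2 = 6.674e-11 * 5.000e+50 / 1.690e+20 = 1.975e+20

1.975e+20 N


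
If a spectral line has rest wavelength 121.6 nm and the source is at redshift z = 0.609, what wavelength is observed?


lam_obs = lam_emit * (1 + z) = 121.6 * (1 + 0.609) = 195.6544

195.6544 nm


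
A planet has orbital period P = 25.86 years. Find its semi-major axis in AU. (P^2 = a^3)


a = P^(2/3) = 25.86^(2/3) = 8.7448

8.7448 AU


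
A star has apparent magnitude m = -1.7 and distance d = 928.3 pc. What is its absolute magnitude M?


M = m - 5*log10(d) + 5 = -1.7 - 5*log10(928.3) + 5 = -11.5384

-11.5384


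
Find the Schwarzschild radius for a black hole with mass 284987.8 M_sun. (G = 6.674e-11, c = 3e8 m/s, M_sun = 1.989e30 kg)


M = 284987.8 * 1.989e30 kg = 5.668407342e+35 kg. rs = 2GM/c^2 = 2 * 6.674e-11 * 5.668407342e+35 / (3e8)^2 = 8.407e+08

8.407e+08 m


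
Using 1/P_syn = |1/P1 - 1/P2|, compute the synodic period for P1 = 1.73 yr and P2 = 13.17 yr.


1/P_syn = |1/P1 - 1/P2| = |1/1.73 - 1/13.17| => P_syn = 1.9916

1.9916 years


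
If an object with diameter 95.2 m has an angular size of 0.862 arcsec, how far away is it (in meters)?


D = size / theta_rad, theta_rad = 0.862 * pi/(180*3600) = 4.179e-06, D = 2.278e+07

2.278e+07 m


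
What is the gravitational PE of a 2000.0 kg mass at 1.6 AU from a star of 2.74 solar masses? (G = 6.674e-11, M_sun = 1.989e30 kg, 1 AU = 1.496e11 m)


M = 2.74 * 1.989e30 kg = 5.44986e+30 kg; r = 1.6 AU * 1.496e11 m/AU = 2.3936e+11 m. U = -GM*m/r = -(6.674e-11 * 5.44986e+30 * 2000.0) / 2.3936e+11 = -3.039e+12

-3.039e+12 J


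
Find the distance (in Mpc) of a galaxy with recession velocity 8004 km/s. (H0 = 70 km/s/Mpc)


d = v / H0 = 8004 / 70 = 114.3429

114.3429 Mpc


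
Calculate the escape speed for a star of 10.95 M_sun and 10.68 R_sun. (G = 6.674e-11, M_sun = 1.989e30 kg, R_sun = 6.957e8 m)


M = 10.95 * 1.989e30 kg = 2.177955e+31 kg; R = 10.68 * 6.957e8 m = 7.430076e+09 m. v_esc = sqrt(2GM/R) = sqrt(2 * 6.674e-11 * 2.177955e+31 / 7.430076e+09) = 625512.3981

625512.3981 m/s


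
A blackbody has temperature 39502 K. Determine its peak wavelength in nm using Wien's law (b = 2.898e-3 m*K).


lam_max = b / T = 2.898e-3 / 39502 = 7.336e-08 m = 73.3634 nm

73.3634 nm


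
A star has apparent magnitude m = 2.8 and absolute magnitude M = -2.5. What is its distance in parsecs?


d = 10^((m - M + 5)/5) = 10^((2.8 - -2.5 + 5)/5) = 114.8154

114.8154 pc


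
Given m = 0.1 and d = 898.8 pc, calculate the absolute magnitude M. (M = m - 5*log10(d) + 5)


M = m - 5*log10(d) + 5 = 0.1 - 5*log10(898.8) + 5 = -9.6683

-9.6683


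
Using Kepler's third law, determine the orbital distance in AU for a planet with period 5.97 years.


a = P^(2/3) = 5.97^(2/3) = 3.2909

3.2909 AU


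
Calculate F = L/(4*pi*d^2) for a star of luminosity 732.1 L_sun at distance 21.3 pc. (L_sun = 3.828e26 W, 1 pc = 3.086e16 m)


F = L / (4*pi*d^2) = 2.802e+29 / (4*pi*(6.573e+17)^2) = 5.162e-08

5.162e-08 W/m^2


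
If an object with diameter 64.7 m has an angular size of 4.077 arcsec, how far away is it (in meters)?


D = size / theta_rad, theta_rad = 4.077 * pi/(180*3600) = 1.977e-05, D = 3.273e+06

3.273e+06 m


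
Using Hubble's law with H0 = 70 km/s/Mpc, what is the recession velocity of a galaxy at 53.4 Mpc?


v = H0 * d = 70 * 53.4 = 3738.0

3738.0 km/s


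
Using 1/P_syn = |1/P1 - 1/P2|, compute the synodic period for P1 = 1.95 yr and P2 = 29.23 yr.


1/P_syn = |1/P1 - 1/P2| = |1/1.95 - 1/29.23| => P_syn = 2.0894

2.0894 years


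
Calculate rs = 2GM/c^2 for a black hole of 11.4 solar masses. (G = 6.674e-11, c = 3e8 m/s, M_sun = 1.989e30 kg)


M = 11.4 * 1.989e30 kg = 2.26746e+31 kg. rs = 2GM/c^2 = 2 * 6.674e-11 * 2.26746e+31 / (3e8)^2 = 33628.9512

33628.9512 m


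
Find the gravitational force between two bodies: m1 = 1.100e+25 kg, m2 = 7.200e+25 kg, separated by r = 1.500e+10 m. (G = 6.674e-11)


F = G*m1*m2/r^2 = 6.674e-11 * 1.100e+25 * 7.200e+25 / (1.500e+10)^2 = 6.674e-11 * 7.920e+50 / 2.250e+20 = 2.349e+20

2.349e+20 N


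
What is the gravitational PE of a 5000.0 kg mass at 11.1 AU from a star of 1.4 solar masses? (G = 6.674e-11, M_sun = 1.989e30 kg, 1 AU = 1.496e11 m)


M = 1.4 * 1.989e30 kg = 2.7846e+30 kg; r = 11.1 AU * 1.496e11 m/AU = 1.66056e+12 m. U = -GM*m/r = -(6.674e-11 * 2.7846e+30 * 5000.0) / 1.66056e+12 = -5.596e+11

-5.596e+11 J


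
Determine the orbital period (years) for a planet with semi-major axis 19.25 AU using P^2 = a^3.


P = a^(3/2) = 19.25^1.5 = 84.459

84.459 years


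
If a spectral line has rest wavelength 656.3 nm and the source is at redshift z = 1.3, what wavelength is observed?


lam_obs = lam_emit * (1 + z) = 656.3 * (1 + 1.3) = 1509.49

1509.49 nm


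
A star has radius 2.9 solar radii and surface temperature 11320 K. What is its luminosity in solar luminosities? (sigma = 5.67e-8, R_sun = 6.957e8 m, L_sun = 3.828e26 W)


R = 2.9 * 6.957e8 m = 2.01753e+09 m. L = 4*pi*R^2*sigma*T^4 = 4*pi*(2.01753e+09)^2 * 5.67e-8 * 11320^4 = 4.762320644e+28 W. L/L_sun = 4.762320644e+28 / 3.828e26 = 124.4075

124.4075 L_sun


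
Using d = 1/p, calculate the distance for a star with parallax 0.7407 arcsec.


d = 1/p = 1/0.7407 = 1.3501

1.3501 pc


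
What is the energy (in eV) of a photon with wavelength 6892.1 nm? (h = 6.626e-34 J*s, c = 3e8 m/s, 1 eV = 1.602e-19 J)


E = hc/lambda = 6.626e-34 * 3e8 / 6.892e-06 = 2.884e-20 J = 0.18 eV

0.18 eV


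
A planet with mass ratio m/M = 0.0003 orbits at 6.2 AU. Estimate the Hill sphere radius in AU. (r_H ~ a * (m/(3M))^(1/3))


r_H = a * (m/3M)^(1/3) = 6.2 * (0.0003/3)^(1/3) = 0.2878

0.2878 AU


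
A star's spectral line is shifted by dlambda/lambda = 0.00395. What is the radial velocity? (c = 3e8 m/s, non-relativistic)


v = (dlambda/lambda) * c = 0.00395 * 3e8 = 1.185e+06

1.185e+06 m/s


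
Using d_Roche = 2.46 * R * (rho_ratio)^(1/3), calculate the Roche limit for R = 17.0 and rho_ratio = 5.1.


d_Roche = 2.46 * 17.0 * 5.1^(1/3) = 71.9848

71.9848


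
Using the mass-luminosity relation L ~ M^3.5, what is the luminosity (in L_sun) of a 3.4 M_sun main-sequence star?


L/L_sun = (M/M_sun)^3.5 = 3.4^3.5 = 72.473

72.473 L_sun


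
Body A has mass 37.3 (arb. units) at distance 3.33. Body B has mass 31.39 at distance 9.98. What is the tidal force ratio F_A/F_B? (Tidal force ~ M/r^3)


Ratio = (M1/r1^3) / (M2/r2^3) = (37.3/3.33^3) / (31.39/9.98^3) = 31.9872

31.9872


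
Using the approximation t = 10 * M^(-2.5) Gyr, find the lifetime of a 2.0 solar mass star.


t = 10 * M^(-2.5) = 10 * 2.0^(-2.5) = 1.7678

1.7678 Gyr


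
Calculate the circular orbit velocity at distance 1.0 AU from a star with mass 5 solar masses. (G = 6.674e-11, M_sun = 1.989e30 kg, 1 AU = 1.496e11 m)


v = sqrt(GM/r) = sqrt(6.674e-11 * 9.945e+30 / 1.496e+11) = 66608.5068

66608.5068 m/s


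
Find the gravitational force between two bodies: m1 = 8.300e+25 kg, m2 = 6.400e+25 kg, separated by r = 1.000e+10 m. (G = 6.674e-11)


F = G*m1*m2/r^2 = 6.674e-11 * 8.300e+25 * 6.400e+25 / (1.000e+10)^2 = 6.674e-11 * 5.312e+51 / 1.000e+20 = 3.545e+21

3.545e+21 N


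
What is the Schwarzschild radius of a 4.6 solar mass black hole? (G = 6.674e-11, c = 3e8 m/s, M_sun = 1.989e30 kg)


M = 4.6 * 1.989e30 kg = 9.1494e+30 kg. rs = 2GM/c^2 = 2 * 6.674e-11 * 9.1494e+30 / (3e8)^2 = 13569.5768

13569.5768 m


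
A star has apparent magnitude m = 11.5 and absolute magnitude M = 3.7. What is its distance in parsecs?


d = 10^((m - M + 5)/5) = 10^((11.5 - 3.7 + 5)/5) = 363.0781

363.0781 pc


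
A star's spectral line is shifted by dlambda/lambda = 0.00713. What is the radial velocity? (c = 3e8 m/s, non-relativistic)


v = (dlambda/lambda) * c = 0.00713 * 3e8 = 2.139e+06

2.139e+06 m/s


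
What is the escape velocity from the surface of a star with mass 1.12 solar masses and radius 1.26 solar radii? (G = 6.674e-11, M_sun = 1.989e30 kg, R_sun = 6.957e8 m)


M = 1.12 * 1.989e30 kg = 2.22768e+30 kg; R = 1.26 * 6.957e8 m = 8.76582e+08 m. v_esc = sqrt(2GM/R) = sqrt(2 * 6.674e-11 * 2.22768e+30 / 8.76582e+08) = 582422.6119

582422.6119 m/s


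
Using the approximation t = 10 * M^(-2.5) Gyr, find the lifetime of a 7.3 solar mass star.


t = 10 * M^(-2.5) = 10 * 7.3^(-2.5) = 0.0695

0.0695 Gyr


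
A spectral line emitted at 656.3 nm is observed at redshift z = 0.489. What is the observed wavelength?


lam_obs = lam_emit * (1 + z) = 656.3 * (1 + 0.489) = 977.2307

977.2307 nm


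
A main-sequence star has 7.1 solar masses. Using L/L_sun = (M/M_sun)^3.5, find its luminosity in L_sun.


L/L_sun = (M/M_sun)^3.5 = 7.1^3.5 = 953.6834

953.6834 L_sun


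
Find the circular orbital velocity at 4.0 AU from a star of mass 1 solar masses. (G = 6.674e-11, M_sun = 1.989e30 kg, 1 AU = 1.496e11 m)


v = sqrt(GM/r) = sqrt(6.674e-11 * 1.989e+30 / 5.984e+11) = 14894.1149

14894.1149 m/s


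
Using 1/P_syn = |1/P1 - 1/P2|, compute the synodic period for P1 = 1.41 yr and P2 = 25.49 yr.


1/P_syn = |1/P1 - 1/P2| = |1/1.41 - 1/25.49| => P_syn = 1.4926

1.4926 years


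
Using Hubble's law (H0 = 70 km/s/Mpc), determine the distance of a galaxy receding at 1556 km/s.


d = v / H0 = 1556 / 70 = 22.2286

22.2286 Mpc


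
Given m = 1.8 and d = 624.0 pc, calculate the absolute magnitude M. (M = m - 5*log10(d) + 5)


M = m - 5*log10(d) + 5 = 1.8 - 5*log10(624.0) + 5 = -7.1759

-7.1759


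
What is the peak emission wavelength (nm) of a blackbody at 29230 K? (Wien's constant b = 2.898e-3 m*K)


lam_max = b / T = 2.898e-3 / 29230 = 9.914e-08 m = 99.1447 nm

99.1447 nm


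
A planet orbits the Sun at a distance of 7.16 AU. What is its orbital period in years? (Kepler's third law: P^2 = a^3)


P = a^(3/2) = 7.16^1.5 = 19.1589

19.1589 years
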